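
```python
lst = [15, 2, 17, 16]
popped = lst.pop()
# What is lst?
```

[15, 2, 17]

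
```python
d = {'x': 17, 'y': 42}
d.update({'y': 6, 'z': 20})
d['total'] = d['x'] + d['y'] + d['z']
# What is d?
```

After line 1: d = {'x': 17, 'y': 42}
After line 2 (y overwritten, z added): d = {'x': 17, 'y': 6, 'z': 20}
After line 3 (total = 17 + 6 + 20 = 43): d = {'x': 17, 'y': 6, 'z': 20, 'total': 43}

{'x': 17, 'y': 6, 'z': 20, 'total': 43}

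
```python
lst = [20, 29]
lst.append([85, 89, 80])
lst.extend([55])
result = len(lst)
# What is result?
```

After line 1: lst = [20, 29]
After line 2 (append adds [85, 89, 80] as single element): lst = [20, 29, [85, 89, 80]]
After line 3 (extend unpacks [55], adds 55): lst = [20, 29, [85, 89, 80], 55]
After line 4: result = len(lst) = 4

4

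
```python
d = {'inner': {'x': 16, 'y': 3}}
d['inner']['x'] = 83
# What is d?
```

After line 1: d = {'inner': {'x': 16, 'y': 3}}
After line 2 (inner x overwritten): d = {'inner': {'x': 83, 'y': 3}}

{'inner': {'x': 83, 'y': 3}}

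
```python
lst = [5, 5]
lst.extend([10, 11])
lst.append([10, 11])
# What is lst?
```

After line 1: lst = [5, 5]
After line 2 (extend unpacks [10, 11]): lst = [5, 5, 10, 11]
After line 3 (append adds [10, 11] as single element): lst = [5, 5, 10, 11, [10, 11]]

[5, 5, 10, 11, [10, 11]]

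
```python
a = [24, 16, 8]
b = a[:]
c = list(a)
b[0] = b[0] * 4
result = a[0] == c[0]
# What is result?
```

After line 1: a = [24, 16, 8]
After line 2 (b = a[:], copy): a = [24, 16, 8], b = [24, 16, 8]
After line 3 (c = list(a) is a copy, new object): c = [24, 16, 8]
After line 4 (b[0] = 24 * 4 = 96; only b mutates (copy)): a = [24, 16, 8], b = [96, 16, 8], c = [24, 16, 8]
After line 5 (a[0] = 24, c[0] = 24; result = True)

True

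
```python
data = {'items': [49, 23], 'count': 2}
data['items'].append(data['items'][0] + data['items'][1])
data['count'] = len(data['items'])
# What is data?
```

After line 1: data = {'items': [49, 23], 'count': 2}
After line 2 (append 49 + 23 = 72): data = {'items': [49, 23, 72], 'count': 2}
After line 3 (count = len(items) = 3): data = {'items': [49, 23, 72], 'count': 3}

{'items': [49, 23, 72], 'count': 3}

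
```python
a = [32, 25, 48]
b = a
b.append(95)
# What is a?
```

After line 1: a = [32, 25, 48]
After line 2 (b = a is an alias, same object): a = [32, 25, 48], b = [32, 25, 48]
After line 3 (b.append mutates the shared list): a = [32, 25, 48, 95], b = [32, 25, 48, 95]

[32, 25, 48, 95]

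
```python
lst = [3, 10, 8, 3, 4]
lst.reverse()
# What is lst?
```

[4, 3, 8, 10, 3]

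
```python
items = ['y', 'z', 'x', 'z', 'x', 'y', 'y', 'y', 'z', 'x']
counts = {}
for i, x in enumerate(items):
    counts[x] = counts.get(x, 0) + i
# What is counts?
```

Initial: counts = {}, items = ['y', 'z', 'x', 'z', 'x', 'y', 'y', 'y', 'z', 'x']
i=0, x='y': counts = {'y': 0}
i=1, x='z': counts = {'y': 0, 'z': 1}
i=2, x='x': counts = {'y': 0, 'z': 1, 'x': 2}
i=3, x='z': counts = {'y': 0, 'z': 4, 'x': 2}
i=4, x='x': counts = {'y': 0, 'z': 4, 'x': 6}
i=5, x='y': counts = {'y': 5, 'z': 4, 'x': 6}
i=6, x='y': counts = {'y': 11, 'z': 4, 'x': 6}
i=7, x='y': counts = {'y': 18, 'z': 4, 'x': 6}
i=8, x='z': counts = {'y': 18, 'z': 12, 'x': 6}
i=9, x='x': counts = {'y': 18, 'z': 12, 'x': 15}

{'y': 18, 'z': 12, 'x': 15}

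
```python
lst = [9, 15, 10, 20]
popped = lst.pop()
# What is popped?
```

20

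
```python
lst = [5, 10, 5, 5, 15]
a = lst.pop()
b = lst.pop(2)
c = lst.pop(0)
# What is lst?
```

After line 1: lst = [5, 10, 5, 5, 15]
After line 2 (pop() -> a = 15): lst = [5, 10, 5, 5]
After line 3 (pop(2) -> b = 5): lst = [5, 10, 5]
After line 4 (pop(0) -> c = 5): lst = [10, 5]

[10, 5]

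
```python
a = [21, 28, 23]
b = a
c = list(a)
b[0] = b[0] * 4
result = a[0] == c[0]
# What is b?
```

After line 1: a = [21, 28, 23]
After line 2 (b = a, alias): a = [21, 28, 23], b = [21, 28, 23]
After line 3 (c = list(a) is a copy, new object): c = [21, 28, 23]
After line 4 (b[0] = 21 * 4 = 84; mutates shared a/b): a = b = [84, 28, 23], c = [21, 28, 23]
After line 5 (a[0] = 84, c[0] = 21; result = False)

[84, 28, 23]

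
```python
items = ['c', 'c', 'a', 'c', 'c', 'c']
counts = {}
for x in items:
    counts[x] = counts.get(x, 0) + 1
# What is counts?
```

Initial: counts = {}, items = ['c', 'c', 'a', 'c', 'c', 'c']
See 'c': counts = {'c': 1}
See 'c': counts = {'c': 2}
See 'a': counts = {'c': 2, 'a': 1}
See 'c': counts = {'c': 3, 'a': 1}
See 'c': counts = {'c': 4, 'a': 1}
See 'c': counts = {'c': 5, 'a': 1}

{'c': 5, 'a': 1}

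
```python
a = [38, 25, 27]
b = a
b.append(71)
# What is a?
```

After line 1: a = [38, 25, 27]
After line 2 (b = a is an alias, same object): a = [38, 25, 27], b = [38, 25, 27]
After line 3 (b.append mutates the shared list): a = [38, 25, 27, 71], b = [38, 25, 27, 71]

[38, 25, 27, 71]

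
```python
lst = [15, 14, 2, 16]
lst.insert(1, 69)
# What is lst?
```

[15, 69, 14, 2, 16]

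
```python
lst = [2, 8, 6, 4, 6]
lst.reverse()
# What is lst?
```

[6, 4, 6, 8, 2]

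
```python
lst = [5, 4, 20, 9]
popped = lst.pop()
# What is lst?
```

[5, 4, 20]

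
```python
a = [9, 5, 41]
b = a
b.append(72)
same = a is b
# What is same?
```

After line 1: a = [9, 5, 41]
After line 2 (b = a is an alias, same object): a = [9, 5, 41], b = [9, 5, 41]
After line 3 (b.append mutates the shared list): a = [9, 5, 41, 72], b = [9, 5, 41, 72]
After line 4 (same = a is b; same object -> True): same = True

True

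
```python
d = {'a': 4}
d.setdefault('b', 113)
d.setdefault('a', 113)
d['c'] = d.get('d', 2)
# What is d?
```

After line 1: d = {'a': 4}
After line 2 (setdefault adds 'b'=113): d = {'a': 4, 'b': 113}
After line 3 (setdefault 'a' no-op, already exists): d = {'a': 4, 'b': 113}
After line 4 (get('d', 2) returns default since 'd' not in d): d = {'a': 4, 'b': 113, 'c': 2}

{'a': 4, 'b': 113, 'c': 2}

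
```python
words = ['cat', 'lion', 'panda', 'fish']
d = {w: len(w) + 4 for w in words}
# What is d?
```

{'cat': 7, 'lion': 8, 'panda': 9, 'fish': 8}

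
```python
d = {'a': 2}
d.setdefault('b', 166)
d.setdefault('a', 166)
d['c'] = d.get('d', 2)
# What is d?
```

After line 1: d = {'a': 2}
After line 2 (setdefault adds 'b'=166): d = {'a': 2, 'b': 166}
After line 3 (setdefault 'a' no-op, already exists): d = {'a': 2, 'b': 166}
After line 4 (get('d', 2) returns default since 'd' not in d): d = {'a': 2, 'b': 166, 'c': 2}

{'a': 2, 'b': 166, 'c': 2}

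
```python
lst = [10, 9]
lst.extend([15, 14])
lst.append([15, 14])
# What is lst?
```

After line 1: lst = [10, 9]
After line 2 (extend unpacks [15, 14]): lst = [10, 9, 15, 14]
After line 3 (append adds [15, 14] as single element): lst = [10, 9, 15, 14, [15, 14]]

[10, 9, 15, 14, [15, 14]]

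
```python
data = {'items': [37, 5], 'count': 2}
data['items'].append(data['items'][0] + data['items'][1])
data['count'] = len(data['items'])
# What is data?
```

After line 1: data = {'items': [37, 5], 'count': 2}
After line 2 (append 37 + 5 = 42): data = {'items': [37, 5, 42], 'count': 2}
After line 3 (count = len(items) = 3): data = {'items': [37, 5, 42], 'count': 3}

{'items': [37, 5, 42], 'count': 3}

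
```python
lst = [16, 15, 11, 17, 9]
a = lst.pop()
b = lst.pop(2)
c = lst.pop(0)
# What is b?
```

After line 1: lst = [16, 15, 11, 17, 9]
After line 2 (pop() -> a = 9): lst = [16, 15, 11, 17]
After line 3 (pop(2) -> b = 11): lst = [16, 15, 17]
After line 4 (pop(0) -> c = 16): lst = [15, 17]

11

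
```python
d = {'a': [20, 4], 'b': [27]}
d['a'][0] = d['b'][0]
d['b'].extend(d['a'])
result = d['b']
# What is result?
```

After line 1: d = {'a': [20, 4], 'b': [27]}
After line 2 (a[0] = b[0] = 27): d = {'a': [27, 4], 'b': [27]}
After line 3 (b.extend(a) appends [27, 4]): d = {'a': [27, 4], 'b': [27, 27, 4]}
After line 4: result = d['b'] = [27, 27, 4]

[27, 27, 4]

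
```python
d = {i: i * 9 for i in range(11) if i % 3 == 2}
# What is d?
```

{2: 18, 5: 45, 8: 72}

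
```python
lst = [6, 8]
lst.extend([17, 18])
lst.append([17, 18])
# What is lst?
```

After line 1: lst = [6, 8]
After line 2 (extend unpacks [17, 18]): lst = [6, 8, 17, 18]
After line 3 (append adds [17, 18] as single element): lst = [6, 8, 17, 18, [17, 18]]

[6, 8, 17, 18, [17, 18]]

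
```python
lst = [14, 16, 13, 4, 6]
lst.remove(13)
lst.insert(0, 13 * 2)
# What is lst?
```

After line 1: lst = [14, 16, 13, 4, 6]
After line 2 (remove first 13): lst = [14, 16, 4, 6]
After line 3 (insert 26 at index 0): lst = [26, 14, 16, 4, 6]

[26, 14, 16, 4, 6]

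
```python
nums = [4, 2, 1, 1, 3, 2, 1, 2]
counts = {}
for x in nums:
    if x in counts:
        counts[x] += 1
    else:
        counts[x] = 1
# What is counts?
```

Initial: counts = {}, nums = [4, 2, 1, 1, 3, 2, 1, 2]
See 4: counts = {4: 1}
See 2: counts = {4: 1, 2: 1}
See 1: counts = {4: 1, 2: 1, 1: 1}
See 1: counts = {4: 1, 2: 1, 1: 2}
See 3: counts = {4: 1, 2: 1, 1: 2, 3: 1}
See 2: counts = {4: 1, 2: 2, 1: 2, 3: 1}
See 1: counts = {4: 1, 2: 2, 1: 3, 3: 1}
See 2: counts = {4: 1, 2: 3, 1: 3, 3: 1}

{4: 1, 2: 3, 1: 3, 3: 1}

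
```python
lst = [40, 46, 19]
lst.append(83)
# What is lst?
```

[40, 46, 19, 83]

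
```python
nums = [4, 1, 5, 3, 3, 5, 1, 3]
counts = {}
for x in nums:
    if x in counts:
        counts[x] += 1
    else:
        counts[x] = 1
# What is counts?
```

Initial: counts = {}, nums = [4, 1, 5, 3, 3, 5, 1, 3]
See 4: counts = {4: 1}
See 1: counts = {4: 1, 1: 1}
See 5: counts = {4: 1, 1: 1, 5: 1}
See 3: counts = {4: 1, 1: 1, 5: 1, 3: 1}
See 3: counts = {4: 1, 1: 1, 5: 1, 3: 2}
See 5: counts = {4: 1, 1: 1, 5: 2, 3: 2}
See 1: counts = {4: 1, 1: 2, 5: 2, 3: 2}
See 3: counts = {4: 1, 1: 2, 5: 2, 3: 3}

{4: 1, 1: 2, 5: 2, 3: 3}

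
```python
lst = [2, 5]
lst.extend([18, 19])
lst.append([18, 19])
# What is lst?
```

After line 1: lst = [2, 5]
After line 2 (extend unpacks [18, 19]): lst = [2, 5, 18, 19]
After line 3 (append adds [18, 19] as single element): lst = [2, 5, 18, 19, [18, 19]]

[2, 5, 18, 19, [18, 19]]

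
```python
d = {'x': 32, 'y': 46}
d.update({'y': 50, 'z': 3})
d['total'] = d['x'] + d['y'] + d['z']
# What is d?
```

After line 1: d = {'x': 32, 'y': 46}
After line 2 (y overwritten, z added): d = {'x': 32, 'y': 50, 'z': 3}
After line 3 (total = 32 + 50 + 3 = 85): d = {'x': 32, 'y': 50, 'z': 3, 'total': 85}

{'x': 32, 'y': 50, 'z': 3, 'total': 85}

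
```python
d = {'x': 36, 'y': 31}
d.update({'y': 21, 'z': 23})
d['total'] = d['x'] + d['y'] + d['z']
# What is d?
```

After line 1: d = {'x': 36, 'y': 31}
After line 2 (y overwritten, z added): d = {'x': 36, 'y': 21, 'z': 23}
After line 3 (total = 36 + 21 + 23 = 80): d = {'x': 36, 'y': 21, 'z': 23, 'total': 80}

{'x': 36, 'y': 21, 'z': 23, 'total': 80}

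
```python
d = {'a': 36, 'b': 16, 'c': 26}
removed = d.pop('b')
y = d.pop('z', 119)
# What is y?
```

After line 1: d = {'a': 36, 'b': 16, 'c': 26}
After line 2 (pop 'b' returns 16): d = {'a': 36, 'c': 26}, removed = 16
After line 3 (pop 'z' missing, returns default 119): d = {'a': 36, 'c': 26}, y = 119

119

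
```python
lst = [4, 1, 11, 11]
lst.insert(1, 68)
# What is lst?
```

[4, 68, 1, 11, 11]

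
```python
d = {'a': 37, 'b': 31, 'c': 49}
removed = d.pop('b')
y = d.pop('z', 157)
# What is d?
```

After line 1: d = {'a': 37, 'b': 31, 'c': 49}
After line 2 (pop 'b' returns 31): d = {'a': 37, 'c': 49}, removed = 31
After line 3 (pop 'z' missing, returns default 157): d = {'a': 37, 'c': 49}, y = 157

{'a': 37, 'c': 49}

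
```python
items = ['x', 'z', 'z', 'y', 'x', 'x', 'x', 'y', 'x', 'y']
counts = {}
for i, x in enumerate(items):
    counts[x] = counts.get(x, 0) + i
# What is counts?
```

Initial: counts = {}, items = ['x', 'z', 'z', 'y', 'x', 'x', 'x', 'y', 'x', 'y']
i=0, x='x': counts = {'x': 0}
i=1, x='z': counts = {'x': 0, 'z': 1}
i=2, x='z': counts = {'x': 0, 'z': 3}
i=3, x='y': counts = {'x': 0, 'z': 3, 'y': 3}
i=4, x='x': counts = {'x': 4, 'z': 3, 'y': 3}
i=5, x='x': counts = {'x': 9, 'z': 3, 'y': 3}
i=6, x='x': counts = {'x': 15, 'z': 3, 'y': 3}
i=7, x='y': counts = {'x': 15, 'z': 3, 'y': 10}
i=8, x='x': counts = {'x': 23, 'z': 3, 'y': 10}
i=9, x='y': counts = {'x': 23, 'z': 3, 'y': 19}

{'x': 23, 'z': 3, 'y': 19}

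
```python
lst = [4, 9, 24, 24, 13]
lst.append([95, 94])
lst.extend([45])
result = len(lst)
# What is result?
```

After line 1: lst = [4, 9, 24, 24, 13]
After line 2 (append adds [95, 94] as single element): lst = [4, 9, 24, 24, 13, [95, 94]]
After line 3 (extend unpacks [45], adds 45): lst = [4, 9, 24, 24, 13, [95, 94], 45]
After line 4: result = len(lst) = 7

7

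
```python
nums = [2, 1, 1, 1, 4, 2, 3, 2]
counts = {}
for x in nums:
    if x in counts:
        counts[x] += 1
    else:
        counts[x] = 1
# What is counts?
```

Initial: counts = {}, nums = [2, 1, 1, 1, 4, 2, 3, 2]
See 2: counts = {2: 1}
See 1: counts = {2: 1, 1: 1}
See 1: counts = {2: 1, 1: 2}
See 1: counts = {2: 1, 1: 3}
See 4: counts = {2: 1, 1: 3, 4: 1}
See 2: counts = {2: 2, 1: 3, 4: 1}
See 3: counts = {2: 2, 1: 3, 4: 1, 3: 1}
See 2: counts = {2: 3, 1: 3, 4: 1, 3: 1}

{2: 3, 1: 3, 4: 1, 3: 1}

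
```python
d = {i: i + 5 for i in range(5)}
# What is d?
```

{0: 5, 1: 6, 2: 7, 3: 8, 4: 9}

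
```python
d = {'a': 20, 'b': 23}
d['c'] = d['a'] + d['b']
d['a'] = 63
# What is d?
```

After line 1: d = {'a': 20, 'b': 23}
After line 2 (d['c'] = 20 + 23): d = {'a': 20, 'b': 23, 'c': 43}
After line 3: d = {'a': 63, 'b': 23, 'c': 43}

{'a': 63, 'b': 23, 'c': 43}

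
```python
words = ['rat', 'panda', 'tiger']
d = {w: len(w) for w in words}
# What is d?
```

{'rat': 3, 'panda': 5, 'tiger': 5}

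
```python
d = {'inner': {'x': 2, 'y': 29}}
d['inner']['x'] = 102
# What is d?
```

After line 1: d = {'inner': {'x': 2, 'y': 29}}
After line 2 (inner x overwritten): d = {'inner': {'x': 102, 'y': 29}}

{'inner': {'x': 102, 'y': 29}}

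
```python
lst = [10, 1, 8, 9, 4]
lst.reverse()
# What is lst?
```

[4, 9, 8, 1, 10]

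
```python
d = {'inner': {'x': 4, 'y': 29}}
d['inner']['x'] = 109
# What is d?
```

After line 1: d = {'inner': {'x': 4, 'y': 29}}
After line 2 (inner x overwritten): d = {'inner': {'x': 109, 'y': 29}}

{'inner': {'x': 109, 'y': 29}}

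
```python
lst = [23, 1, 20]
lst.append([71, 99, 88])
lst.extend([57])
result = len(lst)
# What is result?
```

After line 1: lst = [23, 1, 20]
After line 2 (append adds [71, 99, 88] as single element): lst = [23, 1, 20, [71, 99, 88]]
After line 3 (extend unpacks [57], adds 57): lst = [23, 1, 20, [71, 99, 88], 57]
After line 4: result = len(lst) = 5

5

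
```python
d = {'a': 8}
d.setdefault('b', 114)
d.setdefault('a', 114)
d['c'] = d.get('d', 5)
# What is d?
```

After line 1: d = {'a': 8}
After line 2 (setdefault adds 'b'=114): d = {'a': 8, 'b': 114}
After line 3 (setdefault 'a' no-op, already exists): d = {'a': 8, 'b': 114}
After line 4 (get('d', 5) returns default since 'd' not in d): d = {'a': 8, 'b': 114, 'c': 5}

{'a': 8, 'b': 114, 'c': 5}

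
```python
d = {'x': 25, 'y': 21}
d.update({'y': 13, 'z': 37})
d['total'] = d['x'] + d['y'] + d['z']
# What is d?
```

After line 1: d = {'x': 25, 'y': 21}
After line 2 (y overwritten, z added): d = {'x': 25, 'y': 13, 'z': 37}
After line 3 (total = 25 + 13 + 37 = 75): d = {'x': 25, 'y': 13, 'z': 37, 'total': 75}

{'x': 25, 'y': 13, 'z': 37, 'total': 75}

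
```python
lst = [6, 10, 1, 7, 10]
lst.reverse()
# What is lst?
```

[10, 7, 1, 10, 6]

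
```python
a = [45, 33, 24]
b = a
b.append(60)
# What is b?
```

After line 1: a = [45, 33, 24]
After line 2 (b = a is an alias, same object): a = [45, 33, 24], b = [45, 33, 24]
After line 3 (b.append mutates the shared list): a = [45, 33, 24, 60], b = [45, 33, 24, 60]

[45, 33, 24, 60]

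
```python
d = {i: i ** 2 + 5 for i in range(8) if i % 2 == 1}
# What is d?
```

{1: 6, 3: 14, 5: 30, 7: 54}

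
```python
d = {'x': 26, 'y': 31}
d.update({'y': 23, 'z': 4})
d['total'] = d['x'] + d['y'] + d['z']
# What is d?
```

After line 1: d = {'x': 26, 'y': 31}
After line 2 (y overwritten, z added): d = {'x': 26, 'y': 23, 'z': 4}
After line 3 (total = 26 + 23 + 4 = 53): d = {'x': 26, 'y': 23, 'z': 4, 'total': 53}

{'x': 26, 'y': 23, 'z': 4, 'total': 53}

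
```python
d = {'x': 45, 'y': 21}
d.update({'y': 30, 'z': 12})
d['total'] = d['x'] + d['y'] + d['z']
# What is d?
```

After line 1: d = {'x': 45, 'y': 21}
After line 2 (y overwritten, z added): d = {'x': 45, 'y': 30, 'z': 12}
After line 3 (total = 45 + 30 + 12 = 87): d = {'x': 45, 'y': 30, 'z': 12, 'total': 87}

{'x': 45, 'y': 30, 'z': 12, 'total': 87}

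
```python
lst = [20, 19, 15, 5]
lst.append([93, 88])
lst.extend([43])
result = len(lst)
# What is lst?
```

After line 1: lst = [20, 19, 15, 5]
After line 2 (append adds [93, 88] as single element): lst = [20, 19, 15, 5, [93, 88]]
After line 3 (extend unpacks [43], adds 43): lst = [20, 19, 15, 5, [93, 88], 43]
After line 4: result = len(lst) = 6

[20, 19, 15, 5, [93, 88], 43]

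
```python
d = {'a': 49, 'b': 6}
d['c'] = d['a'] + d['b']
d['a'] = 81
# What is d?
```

After line 1: d = {'a': 49, 'b': 6}
After line 2 (d['c'] = 49 + 6): d = {'a': 49, 'b': 6, 'c': 55}
After line 3: d = {'a': 81, 'b': 6, 'c': 55}

{'a': 81, 'b': 6, 'c': 55}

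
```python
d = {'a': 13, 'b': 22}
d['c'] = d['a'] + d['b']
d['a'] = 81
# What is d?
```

After line 1: d = {'a': 13, 'b': 22}
After line 2 (d['c'] = 13 + 22): d = {'a': 13, 'b': 22, 'c': 35}
After line 3: d = {'a': 81, 'b': 22, 'c': 35}

{'a': 81, 'b': 22, 'c': 35}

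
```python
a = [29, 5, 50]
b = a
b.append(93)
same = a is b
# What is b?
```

After line 1: a = [29, 5, 50]
After line 2 (b = a is an alias, same object): a = [29, 5, 50], b = [29, 5, 50]
After line 3 (b.append mutates the shared list): a = [29, 5, 50, 93], b = [29, 5, 50, 93]
After line 4 (same = a is b; same object -> True): same = True

[29, 5, 50, 93]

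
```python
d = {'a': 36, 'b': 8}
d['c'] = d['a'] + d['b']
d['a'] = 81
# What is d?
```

After line 1: d = {'a': 36, 'b': 8}
After line 2 (d['c'] = 36 + 8): d = {'a': 36, 'b': 8, 'c': 44}
After line 3: d = {'a': 81, 'b': 8, 'c': 44}

{'a': 81, 'b': 8, 'c': 44}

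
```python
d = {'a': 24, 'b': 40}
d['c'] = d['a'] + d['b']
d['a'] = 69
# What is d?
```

After line 1: d = {'a': 24, 'b': 40}
After line 2 (d['c'] = 24 + 40): d = {'a': 24, 'b': 40, 'c': 64}
After line 3: d = {'a': 69, 'b': 40, 'c': 64}

{'a': 69, 'b': 40, 'c': 64}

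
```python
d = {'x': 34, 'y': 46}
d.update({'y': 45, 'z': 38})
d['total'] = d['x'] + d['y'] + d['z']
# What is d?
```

After line 1: d = {'x': 34, 'y': 46}
After line 2 (y overwritten, z added): d = {'x': 34, 'y': 45, 'z': 38}
After line 3 (total = 34 + 45 + 38 = 117): d = {'x': 34, 'y': 45, 'z': 38, 'total': 117}

{'x': 34, 'y': 45, 'z': 38, 'total': 117}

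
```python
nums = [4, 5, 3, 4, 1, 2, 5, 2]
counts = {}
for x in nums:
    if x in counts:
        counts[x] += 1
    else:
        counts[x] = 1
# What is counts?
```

Initial: counts = {}, nums = [4, 5, 3, 4, 1, 2, 5, 2]
See 4: counts = {4: 1}
See 5: counts = {4: 1, 5: 1}
See 3: counts = {4: 1, 5: 1, 3: 1}
See 4: counts = {4: 2, 5: 1, 3: 1}
See 1: counts = {4: 2, 5: 1, 3: 1, 1: 1}
See 2: counts = {4: 2, 5: 1, 3: 1, 1: 1, 2: 1}
See 5: counts = {4: 2, 5: 2, 3: 1, 1: 1, 2: 1}
See 2: counts = {4: 2, 5: 2, 3: 1, 1: 1, 2: 2}

{4: 2, 5: 2, 3: 1, 1: 1, 2: 2}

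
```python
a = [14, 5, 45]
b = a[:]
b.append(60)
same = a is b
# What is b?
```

After line 1: a = [14, 5, 45]
After line 2 (b = a[:] is a shallow copy, new object): a = [14, 5, 45], b = [14, 5, 45]
After line 3 (append only mutates b): a = [14, 5, 45], b = [14, 5, 45, 60]
After line 4 (same = a is b; different objects -> False): same = False

[14, 5, 45, 60]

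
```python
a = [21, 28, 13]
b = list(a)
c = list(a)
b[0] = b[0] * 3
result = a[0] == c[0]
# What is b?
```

After line 1: a = [21, 28, 13]
After line 2 (b = list(a), copy): a = [21, 28, 13], b = [21, 28, 13]
After line 3 (c = list(a) is a copy, new object): c = [21, 28, 13]
After line 4 (b[0] = 21 * 3 = 63; only b mutates (copy)): a = [21, 28, 13], b = [63, 28, 13], c = [21, 28, 13]
After line 5 (a[0] = 21, c[0] = 21; result = True)

[63, 28, 13]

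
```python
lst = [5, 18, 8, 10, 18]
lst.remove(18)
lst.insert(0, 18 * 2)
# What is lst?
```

After line 1: lst = [5, 18, 8, 10, 18]
After line 2 (remove first 18): lst = [5, 8, 10, 18]
After line 3 (insert 36 at index 0): lst = [36, 5, 8, 10, 18]

[36, 5, 8, 10, 18]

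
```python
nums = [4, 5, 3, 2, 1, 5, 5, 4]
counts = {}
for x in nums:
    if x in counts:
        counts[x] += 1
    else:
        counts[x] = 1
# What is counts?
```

Initial: counts = {}, nums = [4, 5, 3, 2, 1, 5, 5, 4]
See 4: counts = {4: 1}
See 5: counts = {4: 1, 5: 1}
See 3: counts = {4: 1, 5: 1, 3: 1}
See 2: counts = {4: 1, 5: 1, 3: 1, 2: 1}
See 1: counts = {4: 1, 5: 1, 3: 1, 2: 1, 1: 1}
See 5: counts = {4: 1, 5: 2, 3: 1, 2: 1, 1: 1}
See 5: counts = {4: 1, 5: 3, 3: 1, 2: 1, 1: 1}
See 4: counts = {4: 2, 5: 3, 3: 1, 2: 1, 1: 1}

{4: 2, 5: 3, 3: 1, 2: 1, 1: 1}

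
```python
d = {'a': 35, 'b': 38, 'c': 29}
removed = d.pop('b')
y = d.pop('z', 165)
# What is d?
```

After line 1: d = {'a': 35, 'b': 38, 'c': 29}
After line 2 (pop 'b' returns 38): d = {'a': 35, 'c': 29}, removed = 38
After line 3 (pop 'z' missing, returns default 165): d = {'a': 35, 'c': 29}, y = 165

{'a': 35, 'c': 29}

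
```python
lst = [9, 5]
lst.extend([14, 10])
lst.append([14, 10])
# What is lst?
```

After line 1: lst = [9, 5]
After line 2 (extend unpacks [14, 10]): lst = [9, 5, 14, 10]
After line 3 (append adds [14, 10] as single element): lst = [9, 5, 14, 10, [14, 10]]

[9, 5, 14, 10, [14, 10]]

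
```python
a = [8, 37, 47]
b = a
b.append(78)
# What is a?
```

After line 1: a = [8, 37, 47]
After line 2 (b = a is an alias, same object): a = [8, 37, 47], b = [8, 37, 47]
After line 3 (b.append mutates the shared list): a = [8, 37, 47, 78], b = [8, 37, 47, 78]

[8, 37, 47, 78]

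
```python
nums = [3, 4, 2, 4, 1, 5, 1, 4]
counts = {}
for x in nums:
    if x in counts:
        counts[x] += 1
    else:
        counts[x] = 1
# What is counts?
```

Initial: counts = {}, nums = [3, 4, 2, 4, 1, 5, 1, 4]
See 3: counts = {3: 1}
See 4: counts = {3: 1, 4: 1}
See 2: counts = {3: 1, 4: 1, 2: 1}
See 4: counts = {3: 1, 4: 2, 2: 1}
See 1: counts = {3: 1, 4: 2, 2: 1, 1: 1}
See 5: counts = {3: 1, 4: 2, 2: 1, 1: 1, 5: 1}
See 1: counts = {3: 1, 4: 2, 2: 1, 1: 2, 5: 1}
See 4: counts = {3: 1, 4: 3, 2: 1, 1: 2, 5: 1}

{3: 1, 4: 3, 2: 1, 1: 2, 5: 1}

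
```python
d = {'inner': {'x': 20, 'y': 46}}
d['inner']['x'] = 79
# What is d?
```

After line 1: d = {'inner': {'x': 20, 'y': 46}}
After line 2 (inner x overwritten): d = {'inner': {'x': 79, 'y': 46}}

{'inner': {'x': 79, 'y': 46}}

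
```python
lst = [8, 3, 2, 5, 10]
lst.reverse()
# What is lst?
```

[10, 5, 2, 3, 8]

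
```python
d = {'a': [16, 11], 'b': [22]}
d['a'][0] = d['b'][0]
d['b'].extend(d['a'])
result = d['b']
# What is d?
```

After line 1: d = {'a': [16, 11], 'b': [22]}
After line 2 (a[0] = b[0] = 22): d = {'a': [22, 11], 'b': [22]}
After line 3 (b.extend(a) appends [22, 11]): d = {'a': [22, 11], 'b': [22, 22, 11]}
After line 4: result = d['b'] = [22, 22, 11]

{'a': [22, 11], 'b': [22, 22, 11]}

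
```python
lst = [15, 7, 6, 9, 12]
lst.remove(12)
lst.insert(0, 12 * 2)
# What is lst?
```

After line 1: lst = [15, 7, 6, 9, 12]
After line 2 (remove first 12): lst = [15, 7, 6, 9]
After line 3 (insert 24 at index 0): lst = [24, 15, 7, 6, 9]

[24, 15, 7, 6, 9]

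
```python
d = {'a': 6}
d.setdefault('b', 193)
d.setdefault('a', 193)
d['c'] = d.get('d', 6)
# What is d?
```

After line 1: d = {'a': 6}
After line 2 (setdefault adds 'b'=193): d = {'a': 6, 'b': 193}
After line 3 (setdefault 'a' no-op, already exists): d = {'a': 6, 'b': 193}
After line 4 (get('d', 6) returns default since 'd' not in d): d = {'a': 6, 'b': 193, 'c': 6}

{'a': 6, 'b': 193, 'c': 6}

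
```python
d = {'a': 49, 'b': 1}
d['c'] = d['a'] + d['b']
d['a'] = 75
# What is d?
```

After line 1: d = {'a': 49, 'b': 1}
After line 2 (d['c'] = 49 + 1): d = {'a': 49, 'b': 1, 'c': 50}
After line 3: d = {'a': 75, 'b': 1, 'c': 50}

{'a': 75, 'b': 1, 'c': 50}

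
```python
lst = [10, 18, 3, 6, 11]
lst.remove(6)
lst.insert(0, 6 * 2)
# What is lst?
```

After line 1: lst = [10, 18, 3, 6, 11]
After line 2 (remove first 6): lst = [10, 18, 3, 11]
After line 3 (insert 12 at index 0): lst = [12, 10, 18, 3, 11]

[12, 10, 18, 3, 11]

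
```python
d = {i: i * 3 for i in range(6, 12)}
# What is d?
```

{6: 18, 7: 21, 8: 24, 9: 27, 10: 30, 11: 33}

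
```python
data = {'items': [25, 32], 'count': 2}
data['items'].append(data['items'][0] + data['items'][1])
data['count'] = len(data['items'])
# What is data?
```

After line 1: data = {'items': [25, 32], 'count': 2}
After line 2 (append 25 + 32 = 57): data = {'items': [25, 32, 57], 'count': 2}
After line 3 (count = len(items) = 3): data = {'items': [25, 32, 57], 'count': 3}

{'items': [25, 32, 57], 'count': 3}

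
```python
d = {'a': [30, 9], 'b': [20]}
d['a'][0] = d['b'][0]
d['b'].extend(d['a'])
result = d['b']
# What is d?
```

After line 1: d = {'a': [30, 9], 'b': [20]}
After line 2 (a[0] = b[0] = 20): d = {'a': [20, 9], 'b': [20]}
After line 3 (b.extend(a) appends [20, 9]): d = {'a': [20, 9], 'b': [20, 20, 9]}
After line 4: result = d['b'] = [20, 20, 9]

{'a': [20, 9], 'b': [20, 20, 9]}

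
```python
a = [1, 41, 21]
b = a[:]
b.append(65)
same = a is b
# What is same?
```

After line 1: a = [1, 41, 21]
After line 2 (b = a[:] is a shallow copy, new object): a = [1, 41, 21], b = [1, 41, 21]
After line 3 (append only mutates b): a = [1, 41, 21], b = [1, 41, 21, 65]
After line 4 (same = a is b; different objects -> False): same = False

False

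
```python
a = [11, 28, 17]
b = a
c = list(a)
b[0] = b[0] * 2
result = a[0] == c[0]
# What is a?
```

After line 1: a = [11, 28, 17]
After line 2 (b = a, alias): a = [11, 28, 17], b = [11, 28, 17]
After line 3 (c = list(a) is a copy, new object): c = [11, 28, 17]
After line 4 (b[0] = 11 * 2 = 22; mutates shared a/b): a = b = [22, 28, 17], c = [11, 28, 17]
After line 5 (a[0] = 22, c[0] = 11; result = False)

[22, 28, 17]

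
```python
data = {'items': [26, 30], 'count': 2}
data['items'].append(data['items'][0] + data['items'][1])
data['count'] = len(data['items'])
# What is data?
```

After line 1: data = {'items': [26, 30], 'count': 2}
After line 2 (append 26 + 30 = 56): data = {'items': [26, 30, 56], 'count': 2}
After line 3 (count = len(items) = 3): data = {'items': [26, 30, 56], 'count': 3}

{'items': [26, 30, 56], 'count': 3}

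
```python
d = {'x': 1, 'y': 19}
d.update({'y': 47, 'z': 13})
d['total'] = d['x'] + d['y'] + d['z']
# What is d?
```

After line 1: d = {'x': 1, 'y': 19}
After line 2 (y overwritten, z added): d = {'x': 1, 'y': 47, 'z': 13}
After line 3 (total = 1 + 47 + 13 = 61): d = {'x': 1, 'y': 47, 'z': 13, 'total': 61}

{'x': 1, 'y': 47, 'z': 13, 'total': 61}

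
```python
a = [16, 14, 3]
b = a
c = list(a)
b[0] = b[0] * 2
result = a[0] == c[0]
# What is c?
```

After line 1: a = [16, 14, 3]
After line 2 (b = a, alias): a = [16, 14, 3], b = [16, 14, 3]
After line 3 (c = list(a) is a copy, new object): c = [16, 14, 3]
After line 4 (b[0] = 16 * 2 = 32; mutates shared a/b): a = b = [32, 14, 3], c = [16, 14, 3]
After line 5 (a[0] = 32, c[0] = 16; result = False)

[16, 14, 3]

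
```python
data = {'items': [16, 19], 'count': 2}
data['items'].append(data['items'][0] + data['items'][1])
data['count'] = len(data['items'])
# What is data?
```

After line 1: data = {'items': [16, 19], 'count': 2}
After line 2 (append 16 + 19 = 35): data = {'items': [16, 19, 35], 'count': 2}
After line 3 (count = len(items) = 3): data = {'items': [16, 19, 35], 'count': 3}

{'items': [16, 19, 35], 'count': 3}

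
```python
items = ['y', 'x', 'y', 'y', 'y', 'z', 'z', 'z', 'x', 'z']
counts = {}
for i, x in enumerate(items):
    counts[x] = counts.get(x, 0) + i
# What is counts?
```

Initial: counts = {}, items = ['y', 'x', 'y', 'y', 'y', 'z', 'z', 'z', 'x', 'z']
i=0, x='y': counts = {'y': 0}
i=1, x='x': counts = {'y': 0, 'x': 1}
i=2, x='y': counts = {'y': 2, 'x': 1}
i=3, x='y': counts = {'y': 5, 'x': 1}
i=4, x='y': counts = {'y': 9, 'x': 1}
i=5, x='z': counts = {'y': 9, 'x': 1, 'z': 5}
i=6, x='z': counts = {'y': 9, 'x': 1, 'z': 11}
i=7, x='z': counts = {'y': 9, 'x': 1, 'z': 18}
i=8, x='x': counts = {'y': 9, 'x': 9, 'z': 18}
i=9, x='z': counts = {'y': 9, 'x': 9, 'z': 27}

{'y': 9, 'x': 9, 'z': 27}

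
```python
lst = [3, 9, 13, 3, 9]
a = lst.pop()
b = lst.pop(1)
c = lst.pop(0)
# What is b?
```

After line 1: lst = [3, 9, 13, 3, 9]
After line 2 (pop() -> a = 9): lst = [3, 9, 13, 3]
After line 3 (pop(1) -> b = 9): lst = [3, 13, 3]
After line 4 (pop(0) -> c = 3): lst = [13, 3]

9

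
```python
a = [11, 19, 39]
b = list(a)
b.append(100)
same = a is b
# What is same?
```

After line 1: a = [11, 19, 39]
After line 2 (b = list(a) is a shallow copy, new object): a = [11, 19, 39], b = [11, 19, 39]
After line 3 (append only mutates b): a = [11, 19, 39], b = [11, 19, 39, 100]
After line 4 (same = a is b; different objects -> False): same = False

False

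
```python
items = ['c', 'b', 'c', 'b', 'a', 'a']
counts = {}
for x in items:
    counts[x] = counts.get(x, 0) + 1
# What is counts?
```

Initial: counts = {}, items = ['c', 'b', 'c', 'b', 'a', 'a']
See 'c': counts = {'c': 1}
See 'b': counts = {'c': 1, 'b': 1}
See 'c': counts = {'c': 2, 'b': 1}
See 'b': counts = {'c': 2, 'b': 2}
See 'a': counts = {'c': 2, 'b': 2, 'a': 1}
See 'a': counts = {'c': 2, 'b': 2, 'a': 2}

{'c': 2, 'b': 2, 'a': 2}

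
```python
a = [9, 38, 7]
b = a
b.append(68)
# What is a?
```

After line 1: a = [9, 38, 7]
After line 2 (b = a is an alias, same object): a = [9, 38, 7], b = [9, 38, 7]
After line 3 (b.append mutates the shared list): a = [9, 38, 7, 68], b = [9, 38, 7, 68]

[9, 38, 7, 68]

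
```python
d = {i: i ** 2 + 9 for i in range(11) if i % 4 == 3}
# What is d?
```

{3: 18, 7: 58}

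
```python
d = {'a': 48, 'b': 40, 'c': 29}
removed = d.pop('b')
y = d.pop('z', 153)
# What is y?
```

After line 1: d = {'a': 48, 'b': 40, 'c': 29}
After line 2 (pop 'b' returns 40): d = {'a': 48, 'c': 29}, removed = 40
After line 3 (pop 'z' missing, returns default 153): d = {'a': 48, 'c': 29}, y = 153

153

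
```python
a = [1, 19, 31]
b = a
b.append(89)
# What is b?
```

After line 1: a = [1, 19, 31]
After line 2 (b = a is an alias, same object): a = [1, 19, 31], b = [1, 19, 31]
After line 3 (b.append mutates the shared list): a = [1, 19, 31, 89], b = [1, 19, 31, 89]

[1, 19, 31, 89]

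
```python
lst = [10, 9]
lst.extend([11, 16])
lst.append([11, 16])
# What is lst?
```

After line 1: lst = [10, 9]
After line 2 (extend unpacks [11, 16]): lst = [10, 9, 11, 16]
After line 3 (append adds [11, 16] as single element): lst = [10, 9, 11, 16, [11, 16]]

[10, 9, 11, 16, [11, 16]]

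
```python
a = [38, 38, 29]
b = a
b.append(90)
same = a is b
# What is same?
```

After line 1: a = [38, 38, 29]
After line 2 (b = a is an alias, same object): a = [38, 38, 29], b = [38, 38, 29]
After line 3 (b.append mutates the shared list): a = [38, 38, 29, 90], b = [38, 38, 29, 90]
After line 4 (same = a is b; same object -> True): same = True

True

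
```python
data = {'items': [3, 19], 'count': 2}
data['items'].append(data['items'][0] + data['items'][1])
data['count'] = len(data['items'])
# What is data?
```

After line 1: data = {'items': [3, 19], 'count': 2}
After line 2 (append 3 + 19 = 22): data = {'items': [3, 19, 22], 'count': 2}
After line 3 (count = len(items) = 3): data = {'items': [3, 19, 22], 'count': 3}

{'items': [3, 19, 22], 'count': 3}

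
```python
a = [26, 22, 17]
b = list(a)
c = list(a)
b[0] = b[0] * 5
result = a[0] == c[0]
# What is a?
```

After line 1: a = [26, 22, 17]
After line 2 (b = list(a), copy): a = [26, 22, 17], b = [26, 22, 17]
After line 3 (c = list(a) is a copy, new object): c = [26, 22, 17]
After line 4 (b[0] = 26 * 5 = 130; only b mutates (copy)): a = [26, 22, 17], b = [130, 22, 17], c = [26, 22, 17]
After line 5 (a[0] = 26, c[0] = 26; result = True)

[26, 22, 17]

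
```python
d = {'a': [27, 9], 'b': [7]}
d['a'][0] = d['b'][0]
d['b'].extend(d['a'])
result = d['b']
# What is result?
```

After line 1: d = {'a': [27, 9], 'b': [7]}
After line 2 (a[0] = b[0] = 7): d = {'a': [7, 9], 'b': [7]}
After line 3 (b.extend(a) appends [7, 9]): d = {'a': [7, 9], 'b': [7, 7, 9]}
After line 4: result = d['b'] = [7, 7, 9]

[7, 7, 9]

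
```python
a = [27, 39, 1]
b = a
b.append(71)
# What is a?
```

After line 1: a = [27, 39, 1]
After line 2 (b = a is an alias, same object): a = [27, 39, 1], b = [27, 39, 1]
After line 3 (b.append mutates the shared list): a = [27, 39, 1, 71], b = [27, 39, 1, 71]

[27, 39, 1, 71]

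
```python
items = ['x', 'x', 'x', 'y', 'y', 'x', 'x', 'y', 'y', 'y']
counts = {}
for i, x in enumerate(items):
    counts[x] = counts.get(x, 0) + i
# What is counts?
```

Initial: counts = {}, items = ['x', 'x', 'x', 'y', 'y', 'x', 'x', 'y', 'y', 'y']
i=0, x='x': counts = {'x': 0}
i=1, x='x': counts = {'x': 1}
i=2, x='x': counts = {'x': 3}
i=3, x='y': counts = {'x': 3, 'y': 3}
i=4, x='y': counts = {'x': 3, 'y': 7}
i=5, x='x': counts = {'x': 8, 'y': 7}
i=6, x='x': counts = {'x': 14, 'y': 7}
i=7, x='y': counts = {'x': 14, 'y': 14}
i=8, x='y': counts = {'x': 14, 'y': 22}
i=9, x='y': counts = {'x': 14, 'y': 31}

{'x': 14, 'y': 31}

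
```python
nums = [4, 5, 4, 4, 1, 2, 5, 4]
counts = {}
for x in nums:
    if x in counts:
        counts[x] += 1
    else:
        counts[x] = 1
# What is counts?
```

Initial: counts = {}, nums = [4, 5, 4, 4, 1, 2, 5, 4]
See 4: counts = {4: 1}
See 5: counts = {4: 1, 5: 1}
See 4: counts = {4: 2, 5: 1}
See 4: counts = {4: 3, 5: 1}
See 1: counts = {4: 3, 5: 1, 1: 1}
See 2: counts = {4: 3, 5: 1, 1: 1, 2: 1}
See 5: counts = {4: 3, 5: 2, 1: 1, 2: 1}
See 4: counts = {4: 4, 5: 2, 1: 1, 2: 1}

{4: 4, 5: 2, 1: 1, 2: 1}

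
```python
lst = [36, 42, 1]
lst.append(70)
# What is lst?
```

[36, 42, 1, 70]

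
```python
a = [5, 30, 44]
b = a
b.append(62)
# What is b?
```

After line 1: a = [5, 30, 44]
After line 2 (b = a is an alias, same object): a = [5, 30, 44], b = [5, 30, 44]
After line 3 (b.append mutates the shared list): a = [5, 30, 44, 62], b = [5, 30, 44, 62]

[5, 30, 44, 62]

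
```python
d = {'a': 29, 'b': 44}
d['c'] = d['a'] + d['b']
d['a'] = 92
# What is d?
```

After line 1: d = {'a': 29, 'b': 44}
After line 2 (d['c'] = 29 + 44): d = {'a': 29, 'b': 44, 'c': 73}
After line 3: d = {'a': 92, 'b': 44, 'c': 73}

{'a': 92, 'b': 44, 'c': 73}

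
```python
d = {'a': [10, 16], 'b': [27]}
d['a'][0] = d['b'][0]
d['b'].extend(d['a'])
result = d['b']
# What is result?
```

After line 1: d = {'a': [10, 16], 'b': [27]}
After line 2 (a[0] = b[0] = 27): d = {'a': [27, 16], 'b': [27]}
After line 3 (b.extend(a) appends [27, 16]): d = {'a': [27, 16], 'b': [27, 27, 16]}
After line 4: result = d['b'] = [27, 27, 16]

[27, 27, 16]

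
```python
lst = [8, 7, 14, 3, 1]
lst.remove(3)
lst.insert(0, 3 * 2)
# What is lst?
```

After line 1: lst = [8, 7, 14, 3, 1]
After line 2 (remove first 3): lst = [8, 7, 14, 1]
After line 3 (insert 6 at index 0): lst = [6, 8, 7, 14, 1]

[6, 8, 7, 14, 1]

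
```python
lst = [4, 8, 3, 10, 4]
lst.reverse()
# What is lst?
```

[4, 10, 3, 8, 4]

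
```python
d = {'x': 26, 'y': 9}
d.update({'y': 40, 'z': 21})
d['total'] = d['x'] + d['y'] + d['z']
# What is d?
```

After line 1: d = {'x': 26, 'y': 9}
After line 2 (y overwritten, z added): d = {'x': 26, 'y': 40, 'z': 21}
After line 3 (total = 26 + 40 + 21 = 87): d = {'x': 26, 'y': 40, 'z': 21, 'total': 87}

{'x': 26, 'y': 40, 'z': 21, 'total': 87}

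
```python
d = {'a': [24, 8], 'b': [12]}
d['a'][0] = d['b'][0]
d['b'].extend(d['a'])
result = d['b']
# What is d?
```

After line 1: d = {'a': [24, 8], 'b': [12]}
After line 2 (a[0] = b[0] = 12): d = {'a': [12, 8], 'b': [12]}
After line 3 (b.extend(a) appends [12, 8]): d = {'a': [12, 8], 'b': [12, 12, 8]}
After line 4: result = d['b'] = [12, 12, 8]

{'a': [12, 8], 'b': [12, 12, 8]}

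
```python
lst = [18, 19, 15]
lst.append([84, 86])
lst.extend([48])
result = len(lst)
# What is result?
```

After line 1: lst = [18, 19, 15]
After line 2 (append adds [84, 86] as single element): lst = [18, 19, 15, [84, 86]]
After line 3 (extend unpacks [48], adds 48): lst = [18, 19, 15, [84, 86], 48]
After line 4: result = len(lst) = 5

5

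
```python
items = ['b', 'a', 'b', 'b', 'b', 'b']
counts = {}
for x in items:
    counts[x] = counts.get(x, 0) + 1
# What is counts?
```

Initial: counts = {}, items = ['b', 'a', 'b', 'b', 'b', 'b']
See 'b': counts = {'b': 1}
See 'a': counts = {'b': 1, 'a': 1}
See 'b': counts = {'b': 2, 'a': 1}
See 'b': counts = {'b': 3, 'a': 1}
See 'b': counts = {'b': 4, 'a': 1}
See 'b': counts = {'b': 5, 'a': 1}

{'b': 5, 'a': 1}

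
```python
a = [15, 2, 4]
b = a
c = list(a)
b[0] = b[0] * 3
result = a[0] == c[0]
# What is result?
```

After line 1: a = [15, 2, 4]
After line 2 (b = a, alias): a = [15, 2, 4], b = [15, 2, 4]
After line 3 (c = list(a) is a copy, new object): c = [15, 2, 4]
After line 4 (b[0] = 15 * 3 = 45; mutates shared a/b): a = b = [45, 2, 4], c = [15, 2, 4]
After line 5 (a[0] = 45, c[0] = 15; result = False)

False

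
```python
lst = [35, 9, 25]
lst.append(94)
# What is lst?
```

[35, 9, 25, 94]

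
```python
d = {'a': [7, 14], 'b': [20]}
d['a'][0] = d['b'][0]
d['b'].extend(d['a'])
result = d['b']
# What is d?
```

After line 1: d = {'a': [7, 14], 'b': [20]}
After line 2 (a[0] = b[0] = 20): d = {'a': [20, 14], 'b': [20]}
After line 3 (b.extend(a) appends [20, 14]): d = {'a': [20, 14], 'b': [20, 20, 14]}
After line 4: result = d['b'] = [20, 20, 14]

{'a': [20, 14], 'b': [20, 20, 14]}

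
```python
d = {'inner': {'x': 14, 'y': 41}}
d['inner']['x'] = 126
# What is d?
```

After line 1: d = {'inner': {'x': 14, 'y': 41}}
After line 2 (inner x overwritten): d = {'inner': {'x': 126, 'y': 41}}

{'inner': {'x': 126, 'y': 41}}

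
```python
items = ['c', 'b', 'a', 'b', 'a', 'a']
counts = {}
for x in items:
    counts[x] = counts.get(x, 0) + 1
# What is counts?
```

Initial: counts = {}, items = ['c', 'b', 'a', 'b', 'a', 'a']
See 'c': counts = {'c': 1}
See 'b': counts = {'c': 1, 'b': 1}
See 'a': counts = {'c': 1, 'b': 1, 'a': 1}
See 'b': counts = {'c': 1, 'b': 2, 'a': 1}
See 'a': counts = {'c': 1, 'b': 2, 'a': 2}
See 'a': counts = {'c': 1, 'b': 2, 'a': 3}

{'c': 1, 'b': 2, 'a': 3}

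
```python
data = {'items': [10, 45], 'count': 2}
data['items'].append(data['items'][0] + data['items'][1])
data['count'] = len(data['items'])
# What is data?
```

After line 1: data = {'items': [10, 45], 'count': 2}
After line 2 (append 10 + 45 = 55): data = {'items': [10, 45, 55], 'count': 2}
After line 3 (count = len(items) = 3): data = {'items': [10, 45, 55], 'count': 3}

{'items': [10, 45, 55], 'count': 3}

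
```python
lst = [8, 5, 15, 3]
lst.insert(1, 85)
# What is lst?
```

[8, 85, 5, 15, 3]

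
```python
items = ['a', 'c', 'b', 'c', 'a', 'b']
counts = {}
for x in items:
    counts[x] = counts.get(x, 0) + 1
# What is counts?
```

Initial: counts = {}, items = ['a', 'c', 'b', 'c', 'a', 'b']
See 'a': counts = {'a': 1}
See 'c': counts = {'a': 1, 'c': 1}
See 'b': counts = {'a': 1, 'c': 1, 'b': 1}
See 'c': counts = {'a': 1, 'c': 2, 'b': 1}
See 'a': counts = {'a': 2, 'c': 2, 'b': 1}
See 'b': counts = {'a': 2, 'c': 2, 'b': 2}

{'a': 2, 'c': 2, 'b': 2}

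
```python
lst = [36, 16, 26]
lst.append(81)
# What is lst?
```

[36, 16, 26, 81]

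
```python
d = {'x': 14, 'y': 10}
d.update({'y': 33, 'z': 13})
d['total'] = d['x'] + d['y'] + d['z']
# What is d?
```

After line 1: d = {'x': 14, 'y': 10}
After line 2 (y overwritten, z added): d = {'x': 14, 'y': 33, 'z': 13}
After line 3 (total = 14 + 33 + 13 = 60): d = {'x': 14, 'y': 33, 'z': 13, 'total': 60}

{'x': 14, 'y': 33, 'z': 13, 'total': 60}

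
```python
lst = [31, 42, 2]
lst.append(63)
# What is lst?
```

[31, 42, 2, 63]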